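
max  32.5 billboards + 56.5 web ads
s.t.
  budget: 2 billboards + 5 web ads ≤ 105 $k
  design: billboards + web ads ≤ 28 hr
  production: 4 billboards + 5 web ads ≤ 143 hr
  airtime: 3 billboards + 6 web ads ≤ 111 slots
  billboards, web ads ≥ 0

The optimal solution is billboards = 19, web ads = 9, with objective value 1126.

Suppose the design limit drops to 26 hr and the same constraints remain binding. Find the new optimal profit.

1109

Check each constraint at x*: budget 83/105 (slack 22); design 28/28 (tight); production 121/143 (slack 22); airtime 111/111 (tight).
By complementary slackness, y = 0 for the non-binding constraints.
The binding rows give the dual system: 1·y_design + 3·y_airtime = 32.5 and 1·y_design + 6·y_airtime = 56.5.
This yields shadow prices y_design = 8.5, y_airtime = 8.
Δz = y_design·Δb = 8.5 × (-2) = -17, so new z* = 1126 − 17 = 1109.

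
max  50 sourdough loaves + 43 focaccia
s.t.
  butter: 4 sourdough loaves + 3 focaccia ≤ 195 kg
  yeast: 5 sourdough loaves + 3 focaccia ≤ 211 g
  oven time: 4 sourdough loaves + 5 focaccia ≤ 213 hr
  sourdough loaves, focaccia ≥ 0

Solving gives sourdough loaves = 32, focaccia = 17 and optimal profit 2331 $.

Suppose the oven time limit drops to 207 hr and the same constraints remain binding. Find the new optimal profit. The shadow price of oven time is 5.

2301

Δb = -6, so new z* = 2331 + (5)·(-6) = 2331 − 30 = 2301.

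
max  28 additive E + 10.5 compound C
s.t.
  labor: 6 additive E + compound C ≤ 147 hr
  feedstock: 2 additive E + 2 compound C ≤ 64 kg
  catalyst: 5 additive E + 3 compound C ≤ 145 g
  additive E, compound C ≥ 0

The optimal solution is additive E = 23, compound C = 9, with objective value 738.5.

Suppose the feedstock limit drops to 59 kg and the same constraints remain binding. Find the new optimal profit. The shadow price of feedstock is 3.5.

Δb = -5, so new z* = 738.5 + (3.5)·(-5) = 738.5 − 17.5 = 721.

721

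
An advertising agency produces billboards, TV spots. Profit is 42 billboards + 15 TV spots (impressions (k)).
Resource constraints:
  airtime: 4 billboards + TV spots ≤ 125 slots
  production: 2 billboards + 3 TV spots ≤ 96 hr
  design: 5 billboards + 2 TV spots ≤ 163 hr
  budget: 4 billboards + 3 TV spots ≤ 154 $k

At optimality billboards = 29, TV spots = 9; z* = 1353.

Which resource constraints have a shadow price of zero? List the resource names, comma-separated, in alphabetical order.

budget, production

airtime: 125/125 (binding)
production: 85/96 (slack 11)
design: 163/163 (binding)
budget: 143/154 (slack 11)
By complementary slackness, a constraint with positive slack has shadow price 0 → budget, production.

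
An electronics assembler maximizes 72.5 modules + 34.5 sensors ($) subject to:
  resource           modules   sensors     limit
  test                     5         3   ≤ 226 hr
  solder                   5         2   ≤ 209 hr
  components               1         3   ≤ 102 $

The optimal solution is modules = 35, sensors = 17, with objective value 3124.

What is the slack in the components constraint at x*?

components used = 1·35 + 3·17 = 86; slack = 102 − 86 = 16.

16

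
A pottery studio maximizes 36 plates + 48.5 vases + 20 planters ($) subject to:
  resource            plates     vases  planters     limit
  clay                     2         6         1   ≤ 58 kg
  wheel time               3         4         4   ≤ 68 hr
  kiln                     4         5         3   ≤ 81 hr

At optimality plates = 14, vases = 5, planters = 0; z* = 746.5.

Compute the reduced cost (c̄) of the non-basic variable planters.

Binding: clay and kiln. Non-binding: wheel time (6 unused).
Since wheel time is not tight, its dual is 0.
Dual feasibility on the basic columns requires 2·y_clay + 4·y_kiln = 36, 6·y_clay + 5·y_kiln = 48.5.
→ y_clay = 1 and y_kiln = 8.5.
Reduced cost of planters: c₃ − yᵀa₃ = 20 − (1·1 + 8.5·3) = 20 − 26.5 = -6.5.

-6.5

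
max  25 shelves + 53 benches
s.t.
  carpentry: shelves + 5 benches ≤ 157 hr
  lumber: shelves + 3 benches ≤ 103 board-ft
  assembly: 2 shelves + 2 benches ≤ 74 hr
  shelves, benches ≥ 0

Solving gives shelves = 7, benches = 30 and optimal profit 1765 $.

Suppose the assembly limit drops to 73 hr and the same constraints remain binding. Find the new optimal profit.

Check each constraint at x*: carpentry 157/157 (tight); lumber 97/103 (slack 6); assembly 74/74 (tight).
Since lumber is not tight, its dual is 0.
From A_Bᵀ y = c: 1·y_carpentry + 2·y_assembly = 25; 5·y_carpentry + 2·y_assembly = 53.
Solving: y_carpentry = 7, y_assembly = 9.
Δz = y_assembly·Δb = 9 × (-1) = -9, so new z* = 1765 − 9 = 1756.

1756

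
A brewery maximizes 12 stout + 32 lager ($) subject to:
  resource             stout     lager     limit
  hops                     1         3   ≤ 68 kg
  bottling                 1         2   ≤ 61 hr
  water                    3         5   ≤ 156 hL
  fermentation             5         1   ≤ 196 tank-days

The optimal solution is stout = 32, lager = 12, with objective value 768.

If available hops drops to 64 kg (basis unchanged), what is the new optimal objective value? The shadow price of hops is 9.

732

Δb = -4, so new z* = 768 + (9)·(-4) = 768 − 36 = 732.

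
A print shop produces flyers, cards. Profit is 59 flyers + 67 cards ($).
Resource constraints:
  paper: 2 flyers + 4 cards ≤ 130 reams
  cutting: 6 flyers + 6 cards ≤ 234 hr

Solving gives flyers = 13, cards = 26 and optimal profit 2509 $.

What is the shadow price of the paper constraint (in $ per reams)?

4

At the optimum: paper uses 130 of 130 (binding); cutting uses 234 of 234 (binding).
The binding rows give the dual system: 2·y_paper + 6·y_cutting = 59 and 4·y_paper + 6·y_cutting = 67.
This yields shadow prices y_paper = 4, y_cutting = 8.5.
Shadow price of paper = 4.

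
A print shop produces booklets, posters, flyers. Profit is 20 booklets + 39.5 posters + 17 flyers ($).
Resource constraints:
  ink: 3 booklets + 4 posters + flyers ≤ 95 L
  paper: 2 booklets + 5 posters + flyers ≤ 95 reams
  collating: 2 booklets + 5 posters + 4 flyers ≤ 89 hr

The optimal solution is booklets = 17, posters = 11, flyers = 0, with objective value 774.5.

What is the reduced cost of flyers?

-8

Binding: ink and collating. Non-binding: paper (6 unused).
Slack constraints have shadow price 0 (complementary slackness).
From A_Bᵀ y = c: 3·y_ink + 2·y_collating = 20; 4·y_ink + 5·y_collating = 39.5.
→ y_ink = 3 and y_collating = 5.5.
Reduced cost of flyers: c₃ − yᵀa₃ = 17 − (3·1 + 5.5·4) = 17 − 25 = -8.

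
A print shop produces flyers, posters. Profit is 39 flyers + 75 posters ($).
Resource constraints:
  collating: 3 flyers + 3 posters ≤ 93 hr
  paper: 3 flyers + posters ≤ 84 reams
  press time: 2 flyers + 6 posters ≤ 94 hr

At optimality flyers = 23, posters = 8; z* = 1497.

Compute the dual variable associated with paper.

0

Check each constraint at x*: collating 93/93 (tight); paper 77/84 (slack 7); press time 94/94 (tight).
By complementary slackness, y = 0 for the non-binding constraint.
Dual feasibility on the basic columns requires 3·y_collating + 2·y_press time = 39, 3·y_collating + 6·y_press time = 75.
→ y_collating = 7 and y_press time = 9.
Shadow price of paper = 0.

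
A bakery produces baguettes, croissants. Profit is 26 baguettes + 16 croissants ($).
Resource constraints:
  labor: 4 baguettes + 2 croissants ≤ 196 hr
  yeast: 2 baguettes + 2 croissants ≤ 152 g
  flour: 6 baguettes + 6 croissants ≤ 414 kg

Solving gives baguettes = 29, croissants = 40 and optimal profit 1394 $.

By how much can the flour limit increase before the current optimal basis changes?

42

Binding constraints: labor, flour. The basis is B = [[4,2],[6,6]] with det 12.
Per unit increase in flour, x* moves by d = (-0.1667, 0.3333).
The basis stays optimal until yeast becomes binding; allowable increase = 42 kg.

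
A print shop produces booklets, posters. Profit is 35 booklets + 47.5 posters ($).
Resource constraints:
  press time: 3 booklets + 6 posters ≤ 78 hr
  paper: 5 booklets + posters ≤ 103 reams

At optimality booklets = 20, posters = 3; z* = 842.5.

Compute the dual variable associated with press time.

7.5

At the optimum: press time uses 78 of 78 (binding); paper uses 103 of 103 (binding).
The binding rows give the dual system: 3·y_press time + 5·y_paper = 35 and 6·y_press time + 1·y_paper = 47.5.
Solving: y_press time = 7.5, y_paper = 2.5.
Shadow price of press time = 7.5.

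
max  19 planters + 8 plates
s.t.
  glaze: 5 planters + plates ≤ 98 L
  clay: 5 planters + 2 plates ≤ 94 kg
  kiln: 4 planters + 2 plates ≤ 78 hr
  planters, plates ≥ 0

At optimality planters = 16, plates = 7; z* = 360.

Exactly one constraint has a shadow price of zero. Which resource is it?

glaze

glaze: 87/98 (slack 11)
clay: 94/94 (binding)
kiln: 78/78 (binding)
By complementary slackness, a constraint with positive slack has shadow price 0 → glaze.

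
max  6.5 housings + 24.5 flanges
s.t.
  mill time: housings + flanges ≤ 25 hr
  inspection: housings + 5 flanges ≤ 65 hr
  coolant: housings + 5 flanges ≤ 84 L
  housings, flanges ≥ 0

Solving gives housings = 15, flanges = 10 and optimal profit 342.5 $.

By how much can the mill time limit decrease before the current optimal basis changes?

12

Binding constraints: mill time, inspection. The basis is B = [[1,1],[1,5]] with det 4.
Per unit decrease in mill time, x* moves by d = (-1.25, 0.25).
The basis stays optimal until housings reaches 0; allowable decrease = 12 hr.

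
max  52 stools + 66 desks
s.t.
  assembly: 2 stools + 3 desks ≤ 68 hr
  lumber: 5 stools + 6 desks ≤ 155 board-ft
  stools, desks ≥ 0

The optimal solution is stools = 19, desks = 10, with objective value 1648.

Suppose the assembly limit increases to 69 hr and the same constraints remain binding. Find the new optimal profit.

1654

Check each constraint at x*: assembly 68/68 (tight); lumber 155/155 (tight).
Dual feasibility on the basic columns requires 2·y_assembly + 5·y_lumber = 52, 3·y_assembly + 6·y_lumber = 66.
Solving: y_assembly = 6, y_lumber = 8.
Δz = y_assembly·Δb = 6 × (1) = 6, so new z* = 1648 + 6 = 1654.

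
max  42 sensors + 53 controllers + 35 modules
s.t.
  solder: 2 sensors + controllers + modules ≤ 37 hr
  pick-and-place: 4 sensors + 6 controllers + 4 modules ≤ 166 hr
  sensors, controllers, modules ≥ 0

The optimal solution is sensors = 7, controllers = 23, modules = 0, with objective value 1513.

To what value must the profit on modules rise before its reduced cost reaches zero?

37

At the optimum: solder uses 37 of 37 (binding); pick-and-place uses 166 of 166 (binding).
The binding rows give the dual system: 2·y_solder + 4·y_pick-and-place = 42 and 1·y_solder + 6·y_pick-and-place = 53.
→ y_solder = 5 and y_pick-and-place = 8.
modules enters the basis when its profit ≥ yᵀa₃ = 5·1 + 8·4 = 37.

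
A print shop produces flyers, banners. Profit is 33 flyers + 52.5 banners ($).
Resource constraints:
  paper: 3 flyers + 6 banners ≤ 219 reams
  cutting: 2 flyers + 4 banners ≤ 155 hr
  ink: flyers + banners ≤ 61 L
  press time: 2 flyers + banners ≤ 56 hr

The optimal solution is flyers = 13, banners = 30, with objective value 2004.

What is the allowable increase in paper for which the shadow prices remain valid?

13.5

Binding constraints: paper, press time. The basis is B = [[3,6],[2,1]] with det -9.
Per unit increase in paper, x* moves by d = (-0.1111, 0.2222).
The basis stays optimal until cutting becomes binding; allowable increase = 13.5 reams.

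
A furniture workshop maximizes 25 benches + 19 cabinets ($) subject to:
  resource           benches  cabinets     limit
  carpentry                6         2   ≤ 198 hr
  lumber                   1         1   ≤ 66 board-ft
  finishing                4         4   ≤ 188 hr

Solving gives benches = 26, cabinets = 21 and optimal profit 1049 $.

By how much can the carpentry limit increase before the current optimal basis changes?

84

Binding constraints: carpentry, finishing. The basis is B = [[6,2],[4,4]] with det 16.
Per unit increase in carpentry, x* moves by d = (0.25, -0.25).
The basis stays optimal until cabinets reaches 0; allowable increase = 84 hr.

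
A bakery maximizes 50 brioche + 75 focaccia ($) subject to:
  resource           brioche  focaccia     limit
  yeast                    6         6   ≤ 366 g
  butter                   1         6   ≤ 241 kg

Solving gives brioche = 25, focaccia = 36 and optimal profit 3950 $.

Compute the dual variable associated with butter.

Both yeast and butter are binding at x*.
The binding rows give the dual system: 6·y_yeast + 1·y_butter = 50 and 6·y_yeast + 6·y_butter = 75.
This yields shadow prices y_yeast = 7.5, y_butter = 5.
Shadow price of butter = 5.

5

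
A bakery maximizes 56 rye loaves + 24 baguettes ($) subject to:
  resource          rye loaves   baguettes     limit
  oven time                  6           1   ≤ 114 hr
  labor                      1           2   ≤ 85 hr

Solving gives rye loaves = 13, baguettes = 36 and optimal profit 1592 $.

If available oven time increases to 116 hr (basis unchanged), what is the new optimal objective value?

Check each constraint at x*: oven time 114/114 (tight); labor 85/85 (tight).
From A_Bᵀ y = c: 6·y_oven time + 1·y_labor = 56; 1·y_oven time + 2·y_labor = 24.
→ y_oven time = 8 and y_labor = 8.
Δz = y_oven time·Δb = 8 × (2) = 16, so new z* = 1592 + 16 = 1608.

1608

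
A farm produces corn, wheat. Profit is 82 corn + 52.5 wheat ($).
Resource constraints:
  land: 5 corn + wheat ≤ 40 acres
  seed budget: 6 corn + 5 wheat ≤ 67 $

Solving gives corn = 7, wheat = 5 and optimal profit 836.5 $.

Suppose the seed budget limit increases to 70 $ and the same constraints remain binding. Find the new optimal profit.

At the optimum: land uses 40 of 40 (binding); seed budget uses 67 of 67 (binding).
Dual feasibility on the basic columns requires 5·y_land + 6·y_seed budget = 82, 1·y_land + 5·y_seed budget = 52.5.
Solving: y_land = 5, y_seed budget = 9.5.
Δz = y_seed budget·Δb = 9.5 × (3) = 28.5, so new z* = 836.5 + 28.5 = 865.

865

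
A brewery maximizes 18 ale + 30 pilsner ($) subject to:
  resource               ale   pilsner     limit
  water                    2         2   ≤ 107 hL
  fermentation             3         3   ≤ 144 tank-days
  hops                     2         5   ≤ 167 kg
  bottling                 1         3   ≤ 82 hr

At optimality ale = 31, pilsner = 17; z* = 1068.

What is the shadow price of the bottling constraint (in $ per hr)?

Check each constraint at x*: water 96/107 (slack 11); fermentation 144/144 (tight); hops 147/167 (slack 20); bottling 82/82 (tight).
Slack constraints have shadow price 0 (complementary slackness).
From A_Bᵀ y = c: 3·y_fermentation + 1·y_bottling = 18; 3·y_fermentation + 3·y_bottling = 30.
This yields shadow prices y_fermentation = 4, y_bottling = 6.
Shadow price of bottling = 6.

6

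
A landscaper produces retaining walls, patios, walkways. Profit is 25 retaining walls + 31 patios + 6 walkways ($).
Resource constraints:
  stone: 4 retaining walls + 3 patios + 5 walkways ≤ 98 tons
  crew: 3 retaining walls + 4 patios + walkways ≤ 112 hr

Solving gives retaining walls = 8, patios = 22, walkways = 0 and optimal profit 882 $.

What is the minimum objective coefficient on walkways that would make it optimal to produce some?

12

Check each constraint at x*: stone 98/98 (tight); crew 112/112 (tight).
From A_Bᵀ y = c: 4·y_stone + 3·y_crew = 25; 3·y_stone + 4·y_crew = 31.
→ y_stone = 1 and y_crew = 7.
walkways enters the basis when its profit ≥ yᵀa₃ = 1·5 + 7·1 = 12.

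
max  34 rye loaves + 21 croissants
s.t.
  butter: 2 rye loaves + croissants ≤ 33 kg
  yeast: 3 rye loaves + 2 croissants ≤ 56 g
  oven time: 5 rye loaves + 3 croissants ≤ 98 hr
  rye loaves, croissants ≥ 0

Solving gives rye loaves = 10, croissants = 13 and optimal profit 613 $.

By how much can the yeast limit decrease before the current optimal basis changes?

Binding constraints: butter, yeast. The basis is B = [[2,1],[3,2]] with det 1.
Per unit decrease in yeast, x* moves by d = (1, -2).
The basis stays optimal until croissants reaches 0; allowable decrease = 6.5 g.

6.5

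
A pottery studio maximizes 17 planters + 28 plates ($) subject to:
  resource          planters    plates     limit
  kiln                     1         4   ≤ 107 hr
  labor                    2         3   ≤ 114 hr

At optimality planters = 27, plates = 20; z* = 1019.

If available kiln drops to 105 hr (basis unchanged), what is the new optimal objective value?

1017

Both kiln and labor are binding at x*.
The binding rows give the dual system: 1·y_kiln + 2·y_labor = 17 and 4·y_kiln + 3·y_labor = 28.
This yields shadow prices y_kiln = 1, y_labor = 8.
Δz = y_kiln·Δb = 1 × (-2) = -2, so new z* = 1019 − 2 = 1017.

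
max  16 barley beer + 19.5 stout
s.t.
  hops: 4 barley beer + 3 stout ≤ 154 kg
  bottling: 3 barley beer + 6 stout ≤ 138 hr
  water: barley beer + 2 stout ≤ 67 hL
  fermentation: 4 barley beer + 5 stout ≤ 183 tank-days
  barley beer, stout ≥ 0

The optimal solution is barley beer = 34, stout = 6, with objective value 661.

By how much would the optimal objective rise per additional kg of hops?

Check each constraint at x*: hops 154/154 (tight); bottling 138/138 (tight); water 46/67 (slack 21); fermentation 166/183 (slack 17).
By complementary slackness, y = 0 for the non-binding constraints.
The binding rows give the dual system: 4·y_hops + 3·y_bottling = 16 and 3·y_hops + 6·y_bottling = 19.5.
This yields shadow prices y_hops = 2.5, y_bottling = 2.
Shadow price of hops = 2.5.

2.5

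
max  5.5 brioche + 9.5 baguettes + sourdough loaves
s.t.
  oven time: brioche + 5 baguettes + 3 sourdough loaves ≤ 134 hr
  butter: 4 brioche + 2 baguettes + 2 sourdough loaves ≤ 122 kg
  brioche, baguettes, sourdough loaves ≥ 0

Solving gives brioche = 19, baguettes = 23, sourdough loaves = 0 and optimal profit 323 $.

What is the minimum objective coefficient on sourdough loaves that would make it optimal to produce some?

Both oven time and butter are binding at x*.
Dual feasibility on the basic columns requires 1·y_oven time + 4·y_butter = 5.5, 5·y_oven time + 2·y_butter = 9.5.
Solving: y_oven time = 1.5, y_butter = 1.
sourdough loaves enters the basis when its profit ≥ yᵀa₃ = 1.5·3 + 1·2 = 6.5.

6.5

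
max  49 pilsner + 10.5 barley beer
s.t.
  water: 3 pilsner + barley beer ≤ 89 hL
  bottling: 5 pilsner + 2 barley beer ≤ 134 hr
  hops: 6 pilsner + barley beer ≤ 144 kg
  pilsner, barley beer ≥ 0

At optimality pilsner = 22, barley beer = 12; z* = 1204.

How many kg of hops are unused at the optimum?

hops used = 6·22 + 1·12 = 144; slack = 144 − 144 = 0.

0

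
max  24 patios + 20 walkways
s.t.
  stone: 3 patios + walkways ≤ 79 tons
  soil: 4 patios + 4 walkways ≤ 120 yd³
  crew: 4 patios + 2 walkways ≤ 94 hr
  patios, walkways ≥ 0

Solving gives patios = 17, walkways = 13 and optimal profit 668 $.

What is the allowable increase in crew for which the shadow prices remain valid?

Binding constraints: soil, crew. The basis is B = [[4,4],[4,2]] with det -8.
Per unit increase in crew, x* moves by d = (0.5, -0.5).
The basis stays optimal until stone becomes binding; allowable increase = 15 hr.

15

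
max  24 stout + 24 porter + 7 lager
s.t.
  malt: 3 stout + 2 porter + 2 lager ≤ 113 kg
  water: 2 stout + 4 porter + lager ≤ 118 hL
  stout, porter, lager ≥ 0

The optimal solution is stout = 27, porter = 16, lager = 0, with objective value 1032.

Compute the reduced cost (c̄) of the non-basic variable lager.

-8

Both malt and water are binding at x*.
From A_Bᵀ y = c: 3·y_malt + 2·y_water = 24; 2·y_malt + 4·y_water = 24.
Solving: y_malt = 6, y_water = 3.
Reduced cost of lager: c₃ − yᵀa₃ = 7 − (6·2 + 3·1) = 7 − 15 = -8.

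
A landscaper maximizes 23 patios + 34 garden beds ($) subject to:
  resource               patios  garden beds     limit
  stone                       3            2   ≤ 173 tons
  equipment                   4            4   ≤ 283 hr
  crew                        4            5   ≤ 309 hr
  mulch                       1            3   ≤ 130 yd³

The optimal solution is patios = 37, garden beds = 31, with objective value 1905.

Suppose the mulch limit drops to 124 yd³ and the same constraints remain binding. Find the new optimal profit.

At the optimum: stone uses 173 of 173 (binding); equipment uses 272 of 283 (slack = 11); crew uses 303 of 309 (slack = 6); mulch uses 130 of 130 (binding).
By complementary slackness, y = 0 for the non-binding constraints.
From A_Bᵀ y = c: 3·y_stone + 1·y_mulch = 23; 2·y_stone + 3·y_mulch = 34.
Solving: y_stone = 5, y_mulch = 8.
Δz = y_mulch·Δb = 8 × (-6) = -48, so new z* = 1905 − 48 = 1857.

1857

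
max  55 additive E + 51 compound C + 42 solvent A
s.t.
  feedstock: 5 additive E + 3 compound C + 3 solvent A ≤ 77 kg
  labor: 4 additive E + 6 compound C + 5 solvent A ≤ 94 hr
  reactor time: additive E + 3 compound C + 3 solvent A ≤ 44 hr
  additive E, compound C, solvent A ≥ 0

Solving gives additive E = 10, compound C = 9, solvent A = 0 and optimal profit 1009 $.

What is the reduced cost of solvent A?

-4

At the optimum: feedstock uses 77 of 77 (binding); labor uses 94 of 94 (binding); reactor time uses 37 of 44 (slack = 7).
Since reactor time is not tight, its dual is 0.
Dual feasibility on the basic columns requires 5·y_feedstock + 4·y_labor = 55, 3·y_feedstock + 6·y_labor = 51.
→ y_feedstock = 7 and y_labor = 5.
Reduced cost of solvent A: c₃ − yᵀa₃ = 42 − (7·3 + 5·5) = 42 − 46 = -4.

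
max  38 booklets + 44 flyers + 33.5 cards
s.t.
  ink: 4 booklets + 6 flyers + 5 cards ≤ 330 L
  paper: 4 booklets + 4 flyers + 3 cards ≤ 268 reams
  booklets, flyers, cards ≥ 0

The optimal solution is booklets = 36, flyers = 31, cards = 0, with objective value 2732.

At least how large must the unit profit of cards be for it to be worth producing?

Both ink and paper are binding at x*.
The binding rows give the dual system: 4·y_ink + 4·y_paper = 38 and 6·y_ink + 4·y_paper = 44.
This yields shadow prices y_ink = 3, y_paper = 6.5.
cards enters the basis when its profit ≥ yᵀa₃ = 3·5 + 6.5·3 = 34.5.

34.5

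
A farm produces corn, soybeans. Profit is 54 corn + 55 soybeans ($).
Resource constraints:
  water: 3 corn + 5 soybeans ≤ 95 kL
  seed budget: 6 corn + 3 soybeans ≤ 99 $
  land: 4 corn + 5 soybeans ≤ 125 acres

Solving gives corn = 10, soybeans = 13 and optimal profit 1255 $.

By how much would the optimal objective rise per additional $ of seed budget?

5

At the optimum: water uses 95 of 95 (binding); seed budget uses 99 of 99 (binding); land uses 105 of 125 (slack = 20).
Since land is not tight, its dual is 0.
From A_Bᵀ y = c: 3·y_water + 6·y_seed budget = 54; 5·y_water + 3·y_seed budget = 55.
This yields shadow prices y_water = 8, y_seed budget = 5.
Shadow price of seed budget = 5.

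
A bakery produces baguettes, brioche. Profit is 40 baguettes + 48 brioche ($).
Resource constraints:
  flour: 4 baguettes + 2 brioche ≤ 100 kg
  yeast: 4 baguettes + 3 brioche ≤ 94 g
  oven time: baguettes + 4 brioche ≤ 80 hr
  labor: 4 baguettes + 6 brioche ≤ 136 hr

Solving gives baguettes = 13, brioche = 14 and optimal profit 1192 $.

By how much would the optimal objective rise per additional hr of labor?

6

Check each constraint at x*: flour 80/100 (slack 20); yeast 94/94 (tight); oven time 69/80 (slack 11); labor 136/136 (tight).
Slack constraints have shadow price 0 (complementary slackness).
Dual feasibility on the basic columns requires 4·y_yeast + 4·y_labor = 40, 3·y_yeast + 6·y_labor = 48.
→ y_yeast = 4 and y_labor = 6.
Shadow price of labor = 6.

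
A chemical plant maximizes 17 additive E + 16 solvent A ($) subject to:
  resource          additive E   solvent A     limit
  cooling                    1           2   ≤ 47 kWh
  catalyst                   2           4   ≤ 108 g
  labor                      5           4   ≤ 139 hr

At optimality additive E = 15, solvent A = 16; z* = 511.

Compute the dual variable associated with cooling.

2

Binding: cooling and labor. Non-binding: catalyst (14 unused).
Slack constraints have shadow price 0 (complementary slackness).
From A_Bᵀ y = c: 1·y_cooling + 5·y_labor = 17; 2·y_cooling + 4·y_labor = 16.
→ y_cooling = 2 and y_labor = 3.
Shadow price of cooling = 2.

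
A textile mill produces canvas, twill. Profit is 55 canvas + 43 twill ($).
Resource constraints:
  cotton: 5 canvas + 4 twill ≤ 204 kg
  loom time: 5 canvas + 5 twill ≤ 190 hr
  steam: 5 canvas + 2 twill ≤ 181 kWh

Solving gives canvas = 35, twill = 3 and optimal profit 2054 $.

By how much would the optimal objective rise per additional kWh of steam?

4

Check each constraint at x*: cotton 187/204 (slack 17); loom time 190/190 (tight); steam 181/181 (tight).
Since cotton is not tight, its dual is 0.
Dual feasibility on the basic columns requires 5·y_loom time + 5·y_steam = 55, 5·y_loom time + 2·y_steam = 43.
This yields shadow prices y_loom time = 7, y_steam = 4.
Shadow price of steam = 4.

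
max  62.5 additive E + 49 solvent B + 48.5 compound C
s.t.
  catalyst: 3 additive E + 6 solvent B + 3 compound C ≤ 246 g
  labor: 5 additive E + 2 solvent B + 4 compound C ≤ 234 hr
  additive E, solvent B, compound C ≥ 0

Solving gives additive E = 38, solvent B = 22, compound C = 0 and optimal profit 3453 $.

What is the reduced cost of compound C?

-4.5

Both catalyst and labor are binding at x*.
From A_Bᵀ y = c: 3·y_catalyst + 5·y_labor = 62.5; 6·y_catalyst + 2·y_labor = 49.
This yields shadow prices y_catalyst = 5, y_labor = 9.5.
Reduced cost of compound C: c₃ − yᵀa₃ = 48.5 − (5·3 + 9.5·4) = 48.5 − 53 = -4.5.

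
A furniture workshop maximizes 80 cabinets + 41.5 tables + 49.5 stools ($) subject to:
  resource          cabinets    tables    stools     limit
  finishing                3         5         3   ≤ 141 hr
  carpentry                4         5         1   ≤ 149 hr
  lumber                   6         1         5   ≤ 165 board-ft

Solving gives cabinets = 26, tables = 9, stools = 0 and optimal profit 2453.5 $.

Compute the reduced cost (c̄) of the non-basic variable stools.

-2

Check each constraint at x*: finishing 123/141 (slack 18); carpentry 149/149 (tight); lumber 165/165 (tight).
Slack constraints have shadow price 0 (complementary slackness).
The binding rows give the dual system: 4·y_carpentry + 6·y_lumber = 80 and 5·y_carpentry + 1·y_lumber = 41.5.
This yields shadow prices y_carpentry = 6.5, y_lumber = 9.
Reduced cost of stools: c₃ − yᵀa₃ = 49.5 − (6.5·1 + 9·5) = 49.5 − 51.5 = -2.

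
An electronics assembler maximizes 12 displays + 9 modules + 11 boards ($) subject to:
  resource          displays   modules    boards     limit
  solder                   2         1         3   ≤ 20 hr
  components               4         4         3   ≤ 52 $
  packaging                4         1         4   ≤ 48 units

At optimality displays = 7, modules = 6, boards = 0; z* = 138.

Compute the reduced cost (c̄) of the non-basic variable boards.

At the optimum: solder uses 20 of 20 (binding); components uses 52 of 52 (binding); packaging uses 34 of 48 (slack = 14).
By complementary slackness, y = 0 for the non-binding constraint.
The binding rows give the dual system: 2·y_solder + 4·y_components = 12 and 1·y_solder + 4·y_components = 9.
This yields shadow prices y_solder = 3, y_components = 1.5.
Reduced cost of boards: c₃ − yᵀa₃ = 11 − (3·3 + 1.5·3) = 11 − 13.5 = -2.5.

-2.5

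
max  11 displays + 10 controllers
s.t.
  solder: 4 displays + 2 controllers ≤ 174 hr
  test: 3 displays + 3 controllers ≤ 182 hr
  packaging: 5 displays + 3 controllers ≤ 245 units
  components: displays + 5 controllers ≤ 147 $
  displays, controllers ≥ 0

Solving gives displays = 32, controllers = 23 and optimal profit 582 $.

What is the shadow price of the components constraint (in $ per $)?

1

Check each constraint at x*: solder 174/174 (tight); test 165/182 (slack 17); packaging 229/245 (slack 16); components 147/147 (tight).
By complementary slackness, y = 0 for the non-binding constraints.
From A_Bᵀ y = c: 4·y_solder + 1·y_components = 11; 2·y_solder + 5·y_components = 10.
This yields shadow prices y_solder = 2.5, y_components = 1.
Shadow price of components = 1.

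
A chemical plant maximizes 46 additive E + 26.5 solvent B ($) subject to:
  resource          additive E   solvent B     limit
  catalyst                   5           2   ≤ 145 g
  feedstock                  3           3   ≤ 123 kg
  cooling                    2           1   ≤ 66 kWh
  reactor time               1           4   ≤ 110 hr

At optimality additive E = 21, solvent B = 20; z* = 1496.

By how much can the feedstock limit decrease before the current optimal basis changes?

Binding constraints: catalyst, feedstock. The basis is B = [[5,2],[3,3]] with det 9.
Per unit decrease in feedstock, x* moves by d = (0.2222, -0.5556).
The basis stays optimal until solvent B reaches 0; allowable decrease = 36 kg.

36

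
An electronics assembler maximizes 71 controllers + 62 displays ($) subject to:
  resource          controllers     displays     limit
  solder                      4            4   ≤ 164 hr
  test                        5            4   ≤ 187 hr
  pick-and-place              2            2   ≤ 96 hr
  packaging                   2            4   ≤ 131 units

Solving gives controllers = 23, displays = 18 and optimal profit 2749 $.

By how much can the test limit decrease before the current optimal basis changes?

6.5

Binding constraints: solder, test. The basis is B = [[4,4],[5,4]] with det -4.
Per unit decrease in test, x* moves by d = (-1, 1).
The basis stays optimal until packaging becomes binding; allowable decrease = 6.5 hr.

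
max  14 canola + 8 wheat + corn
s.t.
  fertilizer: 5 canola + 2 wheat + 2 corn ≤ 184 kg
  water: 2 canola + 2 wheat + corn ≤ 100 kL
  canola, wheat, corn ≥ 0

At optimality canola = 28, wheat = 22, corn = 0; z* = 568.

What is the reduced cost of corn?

Check each constraint at x*: fertilizer 184/184 (tight); water 100/100 (tight).
From A_Bᵀ y = c: 5·y_fertilizer + 2·y_water = 14; 2·y_fertilizer + 2·y_water = 8.
Solving: y_fertilizer = 2, y_water = 2.
Reduced cost of corn: c₃ − yᵀa₃ = 1 − (2·2 + 2·1) = 1 − 6 = -5.

-5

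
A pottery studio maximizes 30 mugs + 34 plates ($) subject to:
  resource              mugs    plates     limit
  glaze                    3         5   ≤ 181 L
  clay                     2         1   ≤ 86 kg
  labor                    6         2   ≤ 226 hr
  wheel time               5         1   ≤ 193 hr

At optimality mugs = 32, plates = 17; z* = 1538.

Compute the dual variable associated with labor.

2

Check each constraint at x*: glaze 181/181 (tight); clay 81/86 (slack 5); labor 226/226 (tight); wheel time 177/193 (slack 16).
Slack constraints have shadow price 0 (complementary slackness).
From A_Bᵀ y = c: 3·y_glaze + 6·y_labor = 30; 5·y_glaze + 2·y_labor = 34.
Solving: y_glaze = 6, y_labor = 2.
Shadow price of labor = 2.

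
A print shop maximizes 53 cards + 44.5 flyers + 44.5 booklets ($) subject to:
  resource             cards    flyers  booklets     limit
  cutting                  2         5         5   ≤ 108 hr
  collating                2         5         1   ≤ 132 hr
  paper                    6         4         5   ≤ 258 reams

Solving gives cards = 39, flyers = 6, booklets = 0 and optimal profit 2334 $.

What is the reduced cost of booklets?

Binding: cutting and paper. Non-binding: collating (24 unused).
By complementary slackness, y = 0 for the non-binding constraint.
Dual feasibility on the basic columns requires 2·y_cutting + 6·y_paper = 53, 5·y_cutting + 4·y_paper = 44.5.
Solving: y_cutting = 2.5, y_paper = 8.
Reduced cost of booklets: c₃ − yᵀa₃ = 44.5 − (2.5·5 + 8·5) = 44.5 − 52.5 = -8.

-8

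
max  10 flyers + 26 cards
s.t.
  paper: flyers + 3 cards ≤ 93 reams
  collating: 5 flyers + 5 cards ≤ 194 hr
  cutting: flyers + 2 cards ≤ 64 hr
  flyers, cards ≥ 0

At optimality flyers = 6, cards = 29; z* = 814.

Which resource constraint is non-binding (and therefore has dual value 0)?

paper: 93/93 (binding)
collating: 175/194 (slack 19)
cutting: 64/64 (binding)
By complementary slackness, a constraint with positive slack has shadow price 0 → collating.

collating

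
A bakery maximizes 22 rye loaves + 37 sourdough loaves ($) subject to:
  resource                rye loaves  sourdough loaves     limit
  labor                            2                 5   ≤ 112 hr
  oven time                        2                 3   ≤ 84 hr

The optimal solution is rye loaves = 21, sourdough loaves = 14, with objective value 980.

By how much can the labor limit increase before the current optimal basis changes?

Binding constraints: labor, oven time. The basis is B = [[2,5],[2,3]] with det -4.
Per unit increase in labor, x* moves by d = (-0.75, 0.5).
The basis stays optimal until rye loaves reaches 0; allowable increase = 28 hr.

28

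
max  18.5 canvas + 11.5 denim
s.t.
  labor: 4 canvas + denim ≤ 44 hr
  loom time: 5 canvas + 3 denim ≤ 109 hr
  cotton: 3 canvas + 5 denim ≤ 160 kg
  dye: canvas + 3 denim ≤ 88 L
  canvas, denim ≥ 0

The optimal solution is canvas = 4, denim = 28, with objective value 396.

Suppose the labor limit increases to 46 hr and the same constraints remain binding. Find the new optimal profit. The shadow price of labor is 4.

Δb = 2, so new z* = 396 + (4)·(2) = 396 + 8 = 404.

404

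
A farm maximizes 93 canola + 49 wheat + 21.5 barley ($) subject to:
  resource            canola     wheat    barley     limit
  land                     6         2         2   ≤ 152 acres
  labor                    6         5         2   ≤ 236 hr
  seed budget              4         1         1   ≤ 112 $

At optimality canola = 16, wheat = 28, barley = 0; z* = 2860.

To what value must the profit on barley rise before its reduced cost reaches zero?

At the optimum: land uses 152 of 152 (binding); labor uses 236 of 236 (binding); seed budget uses 92 of 112 (slack = 20).
Slack constraints have shadow price 0 (complementary slackness).
From A_Bᵀ y = c: 6·y_land + 6·y_labor = 93; 2·y_land + 5·y_labor = 49.
→ y_land = 9.5 and y_labor = 6.
barley enters the basis when its profit ≥ yᵀa₃ = 9.5·2 + 6·2 = 31.

31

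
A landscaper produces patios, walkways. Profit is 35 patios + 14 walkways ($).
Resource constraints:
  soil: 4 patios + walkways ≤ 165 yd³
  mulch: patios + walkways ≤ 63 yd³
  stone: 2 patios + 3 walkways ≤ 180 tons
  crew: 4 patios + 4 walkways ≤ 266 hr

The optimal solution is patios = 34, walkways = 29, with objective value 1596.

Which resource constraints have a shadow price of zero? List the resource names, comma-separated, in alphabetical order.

soil: 165/165 (binding)
mulch: 63/63 (binding)
stone: 155/180 (slack 25)
crew: 252/266 (slack 14)
By complementary slackness, a constraint with positive slack has shadow price 0 → crew, stone.

crew, stone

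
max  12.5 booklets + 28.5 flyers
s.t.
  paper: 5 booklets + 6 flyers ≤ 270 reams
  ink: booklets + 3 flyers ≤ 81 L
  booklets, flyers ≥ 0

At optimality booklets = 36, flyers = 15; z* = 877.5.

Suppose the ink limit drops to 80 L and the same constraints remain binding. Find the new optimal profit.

Both paper and ink are binding at x*.
The binding rows give the dual system: 5·y_paper + 1·y_ink = 12.5 and 6·y_paper + 3·y_ink = 28.5.
Solving: y_paper = 1, y_ink = 7.5.
Δz = y_ink·Δb = 7.5 × (-1) = -7.5, so new z* = 877.5 − 7.5 = 870.

870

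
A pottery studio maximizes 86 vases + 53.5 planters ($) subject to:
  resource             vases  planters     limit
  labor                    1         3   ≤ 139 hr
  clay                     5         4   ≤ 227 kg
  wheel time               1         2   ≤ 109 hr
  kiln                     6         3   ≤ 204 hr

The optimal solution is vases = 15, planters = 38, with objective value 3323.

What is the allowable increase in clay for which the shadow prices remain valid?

Binding constraints: clay, kiln. The basis is B = [[5,4],[6,3]] with det -9.
Per unit increase in clay, x* moves by d = (-0.3333, 0.6667).
The basis stays optimal until labor becomes binding; allowable increase = 6 kg.

6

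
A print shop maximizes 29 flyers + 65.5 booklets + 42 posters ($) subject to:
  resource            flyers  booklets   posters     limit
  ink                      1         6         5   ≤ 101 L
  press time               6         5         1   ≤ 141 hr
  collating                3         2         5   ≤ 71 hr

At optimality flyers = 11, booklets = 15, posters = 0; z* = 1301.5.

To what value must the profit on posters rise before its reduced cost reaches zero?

43.5

At the optimum: ink uses 101 of 101 (binding); press time uses 141 of 141 (binding); collating uses 63 of 71 (slack = 8).
Slack constraints have shadow price 0 (complementary slackness).
From A_Bᵀ y = c: 1·y_ink + 6·y_press time = 29; 6·y_ink + 5·y_press time = 65.5.
This yields shadow prices y_ink = 8, y_press time = 3.5.
posters enters the basis when its profit ≥ yᵀa₃ = 8·5 + 3.5·1 = 43.5.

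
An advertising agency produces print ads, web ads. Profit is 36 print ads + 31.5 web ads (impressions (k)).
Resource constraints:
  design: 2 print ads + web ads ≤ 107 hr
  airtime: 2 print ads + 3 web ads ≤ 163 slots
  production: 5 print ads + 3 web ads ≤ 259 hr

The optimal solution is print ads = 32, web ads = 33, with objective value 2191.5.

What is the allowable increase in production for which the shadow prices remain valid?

22.5

Binding constraints: airtime, production. The basis is B = [[2,3],[5,3]] with det -9.
Per unit increase in production, x* moves by d = (0.3333, -0.2222).
The basis stays optimal until design becomes binding; allowable increase = 22.5 hr.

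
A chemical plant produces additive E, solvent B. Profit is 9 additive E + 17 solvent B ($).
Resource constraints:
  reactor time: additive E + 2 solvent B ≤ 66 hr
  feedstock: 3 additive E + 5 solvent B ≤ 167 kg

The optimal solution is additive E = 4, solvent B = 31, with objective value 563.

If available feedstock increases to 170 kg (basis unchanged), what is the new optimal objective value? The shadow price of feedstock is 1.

566

Δb = 3, so new z* = 563 + (1)·(3) = 563 + 3 = 566.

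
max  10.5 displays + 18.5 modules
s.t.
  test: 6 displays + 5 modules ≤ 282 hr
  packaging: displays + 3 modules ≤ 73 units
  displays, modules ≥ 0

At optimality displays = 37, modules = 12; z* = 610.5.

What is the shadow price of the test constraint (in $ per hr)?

Both test and packaging are binding at x*.
Dual feasibility on the basic columns requires 6·y_test + 1·y_packaging = 10.5, 5·y_test + 3·y_packaging = 18.5.
→ y_test = 1 and y_packaging = 4.5.
Shadow price of test = 1.

1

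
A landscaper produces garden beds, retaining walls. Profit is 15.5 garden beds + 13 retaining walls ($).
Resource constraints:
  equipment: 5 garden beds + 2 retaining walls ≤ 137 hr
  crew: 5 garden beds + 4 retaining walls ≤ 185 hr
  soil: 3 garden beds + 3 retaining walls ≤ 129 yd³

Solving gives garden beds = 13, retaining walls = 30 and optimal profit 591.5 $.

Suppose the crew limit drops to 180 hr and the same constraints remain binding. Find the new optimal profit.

579

Binding: crew and soil. Non-binding: equipment (12 unused).
Since equipment is not tight, its dual is 0.
From A_Bᵀ y = c: 5·y_crew + 3·y_soil = 15.5; 4·y_crew + 3·y_soil = 13.
This yields shadow prices y_crew = 2.5, y_soil = 1.
Δz = y_crew·Δb = 2.5 × (-5) = -12.5, so new z* = 591.5 − 12.5 = 579.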